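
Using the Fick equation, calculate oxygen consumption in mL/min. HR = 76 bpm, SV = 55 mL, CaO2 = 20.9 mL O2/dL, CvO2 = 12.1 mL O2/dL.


CO = HR*SV = 76*55/1000 = 4.18 L/min
a-v O2 diff = 20.9 - 12.1 = 8.8 mL/dL
VO2 = CO * (CaO2-CvO2) * 10 dL/L
VO2 = 4.18 * 8.8 * 10
VO2 = 367.8 mL/min


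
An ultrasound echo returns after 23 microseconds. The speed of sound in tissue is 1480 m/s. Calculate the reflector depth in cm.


depth = c * t / 2
t = 23 us = 2.3000e-05 s
depth = 1480 * 2.3000e-05 / 2
depth = 0.01702 m = 1.702 cm


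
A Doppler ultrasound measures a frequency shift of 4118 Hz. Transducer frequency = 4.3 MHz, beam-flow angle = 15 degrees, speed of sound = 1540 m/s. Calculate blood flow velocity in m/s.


v = fd * c / (2 * f0 * cos(theta))
v = 4118 * 1540 / (2 * 4.3000e+06 * cos(15))
v = 0.7634 m/s


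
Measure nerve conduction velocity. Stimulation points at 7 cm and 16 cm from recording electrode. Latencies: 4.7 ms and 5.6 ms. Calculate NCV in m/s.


Distance = (16 - 7) / 100 = 0.09 m
dt = (5.6 - 4.7) / 1000 = 9.0000e-04 s
NCV = dist / dt = 100 m/s


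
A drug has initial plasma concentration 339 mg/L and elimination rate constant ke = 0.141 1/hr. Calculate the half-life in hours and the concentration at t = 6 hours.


t_half = ln(2) / ke = 0.693147 / 0.141 = 4.916 hr
C(t) = C0 * exp(-ke*t) = 339 * exp(-0.141*6)
C(6) = 145.5 mg/L


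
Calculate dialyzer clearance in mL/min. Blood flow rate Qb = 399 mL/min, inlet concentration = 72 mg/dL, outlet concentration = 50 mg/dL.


K = Qb * (Cb_in - Cb_out) / Cb_in
K = 399 * (72 - 50) / 72
K = 121.9 mL/min


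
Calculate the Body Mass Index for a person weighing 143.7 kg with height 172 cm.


BMI = weight / height^2
height = 172 cm = 1.72 m
BMI = 143.7 / 1.72^2
BMI = 48.57 kg/m^2


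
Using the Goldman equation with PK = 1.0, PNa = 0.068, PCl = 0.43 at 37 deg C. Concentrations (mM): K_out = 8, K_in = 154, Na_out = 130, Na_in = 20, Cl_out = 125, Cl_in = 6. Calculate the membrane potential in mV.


Vm = (RT/F)*ln((PK*Ko + PNa*Nao + PCl*Cli)/(PK*Ki + PNa*Nai + PCl*Clo))
Numer = 19.42, Denom = 209.11
Vm = -63.51 mV


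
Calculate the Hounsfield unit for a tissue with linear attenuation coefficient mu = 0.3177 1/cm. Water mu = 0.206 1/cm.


HU = ((mu_tissue - mu_water) / mu_water) * 1000
HU = ((0.3177 - 0.206) / 0.206) * 1000
HU = 542.2


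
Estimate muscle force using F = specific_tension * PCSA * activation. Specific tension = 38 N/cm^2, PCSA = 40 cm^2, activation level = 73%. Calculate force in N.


F = sigma * PCSA * activation
F = 38 * 40 * 0.73
F = 1110 N


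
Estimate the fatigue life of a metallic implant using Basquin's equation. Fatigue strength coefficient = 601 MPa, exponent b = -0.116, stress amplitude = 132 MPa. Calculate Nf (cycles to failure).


sigma_a = sigma_f' * (2Nf)^b
2Nf = (sigma_a/sigma_f')^(1/b)
2Nf = (132/601)^(1/-0.116)
2Nf = 473156.34
Nf = 2.366e+05


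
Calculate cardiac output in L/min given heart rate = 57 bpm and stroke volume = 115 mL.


CO = HR * SV
CO = 57 * 115 / 1000
CO = 6.555 L/min


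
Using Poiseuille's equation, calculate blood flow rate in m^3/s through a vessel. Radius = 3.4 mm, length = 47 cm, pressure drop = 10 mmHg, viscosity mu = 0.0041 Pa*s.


Q = pi*r^4*dP / (8*mu*L)
r = 0.0034 m, L = 0.47 m
dP = 10 mmHg = 1333.22 Pa
Q = 3.6307e-05 m^3/s


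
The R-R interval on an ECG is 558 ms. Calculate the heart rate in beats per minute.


HR = 60 / RR_interval(s)
RR = 558 ms = 0.558 s
HR = 60 / 0.558 = 107.5 bpm


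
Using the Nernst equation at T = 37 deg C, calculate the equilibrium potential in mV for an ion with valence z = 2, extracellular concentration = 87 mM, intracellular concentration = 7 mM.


E = (RT/(zF)) * ln(C_out/C_in)
T = 37 + 273.15 = 310.15 K
E = (8.314 * 310.15 / (2 * 96485)) * ln(87/7)
E = 33.67 mV


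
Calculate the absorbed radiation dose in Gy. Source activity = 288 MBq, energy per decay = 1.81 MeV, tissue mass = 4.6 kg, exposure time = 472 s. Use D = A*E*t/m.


A = 288 MBq = 2.8800e+08 Bq
E = 1.81 MeV = 2.89962e-13 J
D = A*E*t/m = 2.8800e+08*2.89962e-13*472/4.6
D = 0.008569 Gy


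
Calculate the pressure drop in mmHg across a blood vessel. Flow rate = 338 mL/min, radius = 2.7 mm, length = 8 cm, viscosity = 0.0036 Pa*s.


dP = 8*mu*L*Q / (pi*r^4)
Q = 338 mL/min = 5.63333e-06 m^3/s
dP = 77.7397 Pa = 77.7397 / 133.322 mmHg = 0.5831 mmHg


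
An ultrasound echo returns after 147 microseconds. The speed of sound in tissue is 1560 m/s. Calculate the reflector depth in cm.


depth = c * t / 2
t = 147 us = 1.4700e-04 s
depth = 1560 * 1.4700e-04 / 2
depth = 0.11466 m = 11.466 cm


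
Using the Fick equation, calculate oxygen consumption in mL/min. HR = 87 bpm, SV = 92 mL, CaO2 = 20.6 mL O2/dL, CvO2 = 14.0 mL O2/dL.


CO = HR*SV = 87*92/1000 = 8.004 L/min
a-v O2 diff = 20.6 - 14.0 = 6.6 mL/dL
VO2 = CO * (CaO2-CvO2) * 10 dL/L
VO2 = 8.004 * 6.6 * 10
VO2 = 528.3 mL/min


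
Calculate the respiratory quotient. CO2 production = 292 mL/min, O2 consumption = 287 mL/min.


RQ = VCO2 / VO2
RQ = 292 / 287
RQ = 1.017


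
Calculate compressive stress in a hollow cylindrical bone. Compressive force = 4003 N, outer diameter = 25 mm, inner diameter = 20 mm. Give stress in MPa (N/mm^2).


A = pi*(r_o^2 - r_i^2)
r_o = 12.5 mm, r_i = 10 mm
A = 176.715 mm^2
sigma = F/A = 4003 / 176.715
sigma = 22.65 MPa


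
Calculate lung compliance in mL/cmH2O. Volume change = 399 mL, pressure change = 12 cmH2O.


C = dV / dP
C = 399 / 12
C = 33.25 mL/cmH2O


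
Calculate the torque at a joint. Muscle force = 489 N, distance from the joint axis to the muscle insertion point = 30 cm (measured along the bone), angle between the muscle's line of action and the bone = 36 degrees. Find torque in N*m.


Torque = F * d * sin(theta)   (moment arm = d*sin(theta))
d = 30 cm = 0.3 m
Torque = 489 * 0.3 * sin(36)
Torque = 86.23 N*m


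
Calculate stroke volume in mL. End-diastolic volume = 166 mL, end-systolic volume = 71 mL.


SV = EDV - ESV
SV = 166 - 71
SV = 95 mL


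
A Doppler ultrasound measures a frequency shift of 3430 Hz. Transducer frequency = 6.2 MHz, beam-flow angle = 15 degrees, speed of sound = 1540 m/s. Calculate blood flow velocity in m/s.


v = fd * c / (2 * f0 * cos(theta))
v = 3430 * 1540 / (2 * 6.2000e+06 * cos(15))
v = 0.441 m/s


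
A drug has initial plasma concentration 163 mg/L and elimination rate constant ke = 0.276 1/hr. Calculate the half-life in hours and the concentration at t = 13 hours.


t_half = ln(2) / ke = 0.693147 / 0.276 = 2.511 hr
C(t) = C0 * exp(-ke*t) = 163 * exp(-0.276*13)
C(13) = 4.508 mg/L


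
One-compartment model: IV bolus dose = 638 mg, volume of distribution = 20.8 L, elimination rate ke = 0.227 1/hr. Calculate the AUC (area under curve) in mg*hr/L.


C0 = Dose/Vd = 638/20.8 = 30.6731 mg/L
AUC = C0/ke = 30.6731/0.227
AUC = 135.1 mg*hr/L


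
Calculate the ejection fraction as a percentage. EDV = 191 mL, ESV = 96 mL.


SV = EDV - ESV = 191 - 96 = 95 mL
EF = SV/EDV * 100 = 95/191 * 100
EF = 49.74%


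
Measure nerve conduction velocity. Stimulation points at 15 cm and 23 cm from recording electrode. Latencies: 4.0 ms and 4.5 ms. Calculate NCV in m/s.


Distance = (23 - 15) / 100 = 0.08 m
dt = (4.5 - 4.0) / 1000 = 5.0000e-04 s
NCV = dist / dt = 160 m/s


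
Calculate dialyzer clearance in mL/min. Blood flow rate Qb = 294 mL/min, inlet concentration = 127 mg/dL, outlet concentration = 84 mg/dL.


K = Qb * (Cb_in - Cb_out) / Cb_in
K = 294 * (127 - 84) / 127
K = 99.54 mL/min


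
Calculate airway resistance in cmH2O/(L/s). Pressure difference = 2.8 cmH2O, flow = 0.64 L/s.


R = dP / flow
R = 2.8 / 0.64
R = 4.375 cmH2O/(L/s)


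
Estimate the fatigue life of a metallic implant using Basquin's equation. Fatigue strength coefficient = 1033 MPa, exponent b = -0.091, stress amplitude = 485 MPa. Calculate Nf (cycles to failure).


sigma_a = sigma_f' * (2Nf)^b
2Nf = (sigma_a/sigma_f')^(1/b)
2Nf = (485/1033)^(1/-0.091)
2Nf = 4058.2246
Nf = 2029


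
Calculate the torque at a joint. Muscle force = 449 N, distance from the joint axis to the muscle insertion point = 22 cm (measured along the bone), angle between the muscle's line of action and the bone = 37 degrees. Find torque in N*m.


Torque = F * d * sin(theta)   (moment arm = d*sin(theta))
d = 22 cm = 0.22 m
Torque = 449 * 0.22 * sin(37)
Torque = 59.45 N*m


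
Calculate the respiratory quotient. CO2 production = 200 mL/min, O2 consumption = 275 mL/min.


RQ = VCO2 / VO2
RQ = 200 / 275
RQ = 0.7273


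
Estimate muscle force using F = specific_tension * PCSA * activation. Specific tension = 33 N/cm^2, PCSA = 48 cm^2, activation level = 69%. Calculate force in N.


F = sigma * PCSA * activation
F = 33 * 48 * 0.69
F = 1093 N


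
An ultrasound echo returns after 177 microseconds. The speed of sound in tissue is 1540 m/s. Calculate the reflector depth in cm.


depth = c * t / 2
t = 177 us = 1.7700e-04 s
depth = 1540 * 1.7700e-04 / 2
depth = 0.13629 m = 13.629 cm


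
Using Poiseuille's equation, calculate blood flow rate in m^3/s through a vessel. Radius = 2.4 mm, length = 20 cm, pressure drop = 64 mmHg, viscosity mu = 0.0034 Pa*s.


Q = pi*r^4*dP / (8*mu*L)
r = 0.0024 m, L = 0.2 m
dP = 64 mmHg = 8532.608 Pa
Q = 1.6348e-04 m^3/s


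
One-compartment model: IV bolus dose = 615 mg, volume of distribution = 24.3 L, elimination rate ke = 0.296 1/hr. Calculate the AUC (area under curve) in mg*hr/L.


C0 = Dose/Vd = 615/24.3 = 25.3086 mg/L
AUC = C0/ke = 25.3086/0.296
AUC = 85.5 mg*hr/L


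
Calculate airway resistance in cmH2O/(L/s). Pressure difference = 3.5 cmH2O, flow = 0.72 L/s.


R = dP / flow
R = 3.5 / 0.72
R = 4.861 cmH2O/(L/s)


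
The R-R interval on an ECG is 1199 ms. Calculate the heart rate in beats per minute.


HR = 60 / RR_interval(s)
RR = 1199 ms = 1.199 s
HR = 60 / 1.199 = 50.04 bpm


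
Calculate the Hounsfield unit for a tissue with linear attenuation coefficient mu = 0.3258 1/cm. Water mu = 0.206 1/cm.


HU = ((mu_tissue - mu_water) / mu_water) * 1000
HU = ((0.3258 - 0.206) / 0.206) * 1000
HU = 581.6


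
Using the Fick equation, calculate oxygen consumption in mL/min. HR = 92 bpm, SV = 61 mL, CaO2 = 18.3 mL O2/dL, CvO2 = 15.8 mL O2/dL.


CO = HR*SV = 92*61/1000 = 5.612 L/min
a-v O2 diff = 18.3 - 15.8 = 2.5 mL/dL
VO2 = CO * (CaO2-CvO2) * 10 dL/L
VO2 = 5.612 * 2.5 * 10
VO2 = 140.3 mL/min


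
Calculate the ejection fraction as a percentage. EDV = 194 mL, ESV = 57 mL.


SV = EDV - ESV = 194 - 57 = 137 mL
EF = SV/EDV * 100 = 137/194 * 100
EF = 70.62%


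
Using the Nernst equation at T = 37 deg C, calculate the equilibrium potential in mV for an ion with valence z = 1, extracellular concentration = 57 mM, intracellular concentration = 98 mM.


E = (RT/(zF)) * ln(C_out/C_in)
T = 37 + 273.15 = 310.15 K
E = (8.314 * 310.15 / (1 * 96485)) * ln(57/98)
E = -14.48 mV


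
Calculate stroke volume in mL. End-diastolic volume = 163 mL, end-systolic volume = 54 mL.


SV = EDV - ESV
SV = 163 - 54
SV = 109 mL


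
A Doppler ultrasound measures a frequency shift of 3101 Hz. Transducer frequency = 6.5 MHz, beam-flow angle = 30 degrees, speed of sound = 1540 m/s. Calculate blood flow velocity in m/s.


v = fd * c / (2 * f0 * cos(theta))
v = 3101 * 1540 / (2 * 6.5000e+06 * cos(30))
v = 0.4242 m/s


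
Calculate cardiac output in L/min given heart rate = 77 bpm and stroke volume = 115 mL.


CO = HR * SV
CO = 77 * 115 / 1000
CO = 8.855 L/min


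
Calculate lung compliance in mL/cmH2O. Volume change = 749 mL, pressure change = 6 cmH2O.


C = dV / dP
C = 749 / 6
C = 124.8 mL/cmH2O


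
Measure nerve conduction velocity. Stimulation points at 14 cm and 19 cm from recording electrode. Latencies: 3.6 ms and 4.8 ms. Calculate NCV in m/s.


Distance = (19 - 14) / 100 = 0.05 m
dt = (4.8 - 3.6) / 1000 = 0.0012 s
NCV = dist / dt = 41.67 m/s


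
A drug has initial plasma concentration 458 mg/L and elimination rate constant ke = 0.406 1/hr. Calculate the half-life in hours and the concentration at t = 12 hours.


t_half = ln(2) / ke = 0.693147 / 0.406 = 1.707 hr
C(t) = C0 * exp(-ke*t) = 458 * exp(-0.406*12)
C(12) = 3.507 mg/L


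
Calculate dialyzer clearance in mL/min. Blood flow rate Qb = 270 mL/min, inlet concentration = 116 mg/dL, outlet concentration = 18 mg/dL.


K = Qb * (Cb_in - Cb_out) / Cb_in
K = 270 * (116 - 18) / 116
K = 228.1 mL/min


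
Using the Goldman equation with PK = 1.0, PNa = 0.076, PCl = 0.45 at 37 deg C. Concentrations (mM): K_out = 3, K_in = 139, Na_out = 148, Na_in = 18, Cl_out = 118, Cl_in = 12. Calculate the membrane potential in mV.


Vm = (RT/F)*ln((PK*Ko + PNa*Nao + PCl*Cli)/(PK*Ki + PNa*Nai + PCl*Clo))
Numer = 19.648, Denom = 193.468
Vm = -61.12 mV


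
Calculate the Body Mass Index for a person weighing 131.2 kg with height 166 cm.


BMI = weight / height^2
height = 166 cm = 1.66 m
BMI = 131.2 / 1.66^2
BMI = 47.61 kg/m^2


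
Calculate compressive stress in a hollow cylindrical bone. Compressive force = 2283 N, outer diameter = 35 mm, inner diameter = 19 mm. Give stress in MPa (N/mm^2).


A = pi*(r_o^2 - r_i^2)
r_o = 17.5 mm, r_i = 9.5 mm
A = 678.584 mm^2
sigma = F/A = 2283 / 678.584
sigma = 3.364 MPa


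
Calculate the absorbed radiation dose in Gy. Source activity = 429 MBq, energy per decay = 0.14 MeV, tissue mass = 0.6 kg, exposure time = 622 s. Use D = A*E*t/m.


A = 429 MBq = 4.2900e+08 Bq
E = 0.14 MeV = 2.2428e-14 J
D = A*E*t/m = 4.2900e+08*2.2428e-14*622/0.6
D = 0.009974 Gy


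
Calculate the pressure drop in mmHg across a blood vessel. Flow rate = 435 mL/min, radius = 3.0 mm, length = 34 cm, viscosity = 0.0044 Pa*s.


dP = 8*mu*L*Q / (pi*r^4)
Q = 435 mL/min = 7.25e-06 m^3/s
dP = 340.977 Pa = 340.977 / 133.322 mmHg = 2.558 mmHg


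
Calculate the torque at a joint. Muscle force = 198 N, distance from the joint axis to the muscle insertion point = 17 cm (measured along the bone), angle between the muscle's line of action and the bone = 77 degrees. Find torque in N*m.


Torque = F * d * sin(theta)   (moment arm = d*sin(theta))
d = 17 cm = 0.17 m
Torque = 198 * 0.17 * sin(77)
Torque = 32.8 N*m


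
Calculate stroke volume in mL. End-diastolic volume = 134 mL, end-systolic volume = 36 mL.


SV = EDV - ESV
SV = 134 - 36
SV = 98 mL


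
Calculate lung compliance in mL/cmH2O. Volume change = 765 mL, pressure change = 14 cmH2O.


C = dV / dP
C = 765 / 14
C = 54.64 mL/cmH2O


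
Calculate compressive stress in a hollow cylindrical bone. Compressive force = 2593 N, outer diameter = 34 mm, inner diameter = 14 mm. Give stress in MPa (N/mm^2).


A = pi*(r_o^2 - r_i^2)
r_o = 17 mm, r_i = 7 mm
A = 753.982 mm^2
sigma = F/A = 2593 / 753.982
sigma = 3.439 MPa


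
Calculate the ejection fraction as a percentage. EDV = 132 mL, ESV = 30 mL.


SV = EDV - ESV = 132 - 30 = 102 mL
EF = SV/EDV * 100 = 102/132 * 100
EF = 77.27%


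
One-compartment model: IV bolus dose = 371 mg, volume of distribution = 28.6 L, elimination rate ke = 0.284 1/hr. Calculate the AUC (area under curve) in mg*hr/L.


C0 = Dose/Vd = 371/28.6 = 12.972 mg/L
AUC = C0/ke = 12.972/0.284
AUC = 45.68 mg*hr/L


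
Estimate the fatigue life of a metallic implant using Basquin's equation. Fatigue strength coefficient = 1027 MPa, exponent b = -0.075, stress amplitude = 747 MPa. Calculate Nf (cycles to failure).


sigma_a = sigma_f' * (2Nf)^b
2Nf = (sigma_a/sigma_f')^(1/b)
2Nf = (747/1027)^(1/-0.075)
2Nf = 69.715801
Nf = 34.86


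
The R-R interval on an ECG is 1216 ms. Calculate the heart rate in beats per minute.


HR = 60 / RR_interval(s)
RR = 1216 ms = 1.216 s
HR = 60 / 1.216 = 49.34 bpm


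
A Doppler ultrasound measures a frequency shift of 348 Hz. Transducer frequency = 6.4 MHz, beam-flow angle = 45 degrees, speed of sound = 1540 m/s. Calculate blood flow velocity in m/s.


v = fd * c / (2 * f0 * cos(theta))
v = 348 * 1540 / (2 * 6.4000e+06 * cos(45))
v = 0.05921 m/s


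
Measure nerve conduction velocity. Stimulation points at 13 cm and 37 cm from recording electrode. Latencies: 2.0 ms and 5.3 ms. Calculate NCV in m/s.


Distance = (37 - 13) / 100 = 0.24 m
dt = (5.3 - 2.0) / 1000 = 0.0033 s
NCV = dist / dt = 72.73 m/s


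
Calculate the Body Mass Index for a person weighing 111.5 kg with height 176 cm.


BMI = weight / height^2
height = 176 cm = 1.76 m
BMI = 111.5 / 1.76^2
BMI = 36 kg/m^2


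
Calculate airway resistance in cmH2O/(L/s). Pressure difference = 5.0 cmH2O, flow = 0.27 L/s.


R = dP / flow
R = 5.0 / 0.27
R = 18.52 cmH2O/(L/s)


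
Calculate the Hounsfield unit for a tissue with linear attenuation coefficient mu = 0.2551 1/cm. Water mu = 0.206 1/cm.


HU = ((mu_tissue - mu_water) / mu_water) * 1000
HU = ((0.2551 - 0.206) / 0.206) * 1000
HU = 238.3


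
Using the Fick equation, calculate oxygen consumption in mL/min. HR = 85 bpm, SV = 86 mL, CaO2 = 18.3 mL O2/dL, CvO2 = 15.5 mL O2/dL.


CO = HR*SV = 85*86/1000 = 7.31 L/min
a-v O2 diff = 18.3 - 15.5 = 2.8 mL/dL
VO2 = CO * (CaO2-CvO2) * 10 dL/L
VO2 = 7.31 * 2.8 * 10
VO2 = 204.7 mL/min


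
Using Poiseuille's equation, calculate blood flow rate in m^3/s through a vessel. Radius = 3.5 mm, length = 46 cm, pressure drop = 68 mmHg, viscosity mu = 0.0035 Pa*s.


Q = pi*r^4*dP / (8*mu*L)
r = 0.0035 m, L = 0.46 m
dP = 68 mmHg = 9065.896 Pa
Q = 3.3183e-04 m^3/s


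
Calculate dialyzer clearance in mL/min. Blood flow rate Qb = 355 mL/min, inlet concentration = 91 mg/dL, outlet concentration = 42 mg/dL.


K = Qb * (Cb_in - Cb_out) / Cb_in
K = 355 * (91 - 42) / 91
K = 191.2 mL/min


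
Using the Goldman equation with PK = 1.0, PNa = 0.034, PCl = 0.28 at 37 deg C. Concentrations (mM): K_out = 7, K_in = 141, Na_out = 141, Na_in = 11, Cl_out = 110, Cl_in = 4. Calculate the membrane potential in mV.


Vm = (RT/F)*ln((PK*Ko + PNa*Nao + PCl*Cli)/(PK*Ki + PNa*Nai + PCl*Clo))
Numer = 12.914, Denom = 172.174
Vm = -69.22 mV


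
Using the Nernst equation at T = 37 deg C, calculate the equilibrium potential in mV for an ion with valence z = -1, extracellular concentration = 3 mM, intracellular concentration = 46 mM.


E = (RT/(zF)) * ln(C_out/C_in)
T = 37 + 273.15 = 310.15 K
E = (8.314 * 310.15 / (-1 * 96485)) * ln(3/46)
E = 72.96 mV


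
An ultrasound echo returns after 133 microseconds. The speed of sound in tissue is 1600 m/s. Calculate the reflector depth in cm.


depth = c * t / 2
t = 133 us = 1.3300e-04 s
depth = 1600 * 1.3300e-04 / 2
depth = 0.1064 m = 10.64 cm


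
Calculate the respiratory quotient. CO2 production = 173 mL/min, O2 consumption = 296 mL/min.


RQ = VCO2 / VO2
RQ = 173 / 296
RQ = 0.5845


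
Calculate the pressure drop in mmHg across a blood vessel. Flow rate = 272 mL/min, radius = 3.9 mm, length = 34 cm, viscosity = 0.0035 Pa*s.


dP = 8*mu*L*Q / (pi*r^4)
Q = 272 mL/min = 4.53333e-06 m^3/s
dP = 59.3808 Pa = 59.3808 / 133.322 mmHg = 0.4454 mmHg


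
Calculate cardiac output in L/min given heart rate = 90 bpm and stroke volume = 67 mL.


CO = HR * SV
CO = 90 * 67 / 1000
CO = 6.03 L/min


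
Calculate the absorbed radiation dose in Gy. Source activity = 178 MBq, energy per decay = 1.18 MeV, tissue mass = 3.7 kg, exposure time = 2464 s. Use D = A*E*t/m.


A = 178 MBq = 1.7800e+08 Bq
E = 1.18 MeV = 1.89036e-13 J
D = A*E*t/m = 1.7800e+08*1.89036e-13*2464/3.7
D = 0.02241 Gy


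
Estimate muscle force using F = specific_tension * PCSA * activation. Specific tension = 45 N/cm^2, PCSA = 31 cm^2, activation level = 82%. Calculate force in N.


F = sigma * PCSA * activation
F = 45 * 31 * 0.82
F = 1144 N


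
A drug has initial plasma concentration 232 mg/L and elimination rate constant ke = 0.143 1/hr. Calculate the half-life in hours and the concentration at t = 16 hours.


t_half = ln(2) / ke = 0.693147 / 0.143 = 4.847 hr
C(t) = C0 * exp(-ke*t) = 232 * exp(-0.143*16)
C(16) = 23.54 mg/L


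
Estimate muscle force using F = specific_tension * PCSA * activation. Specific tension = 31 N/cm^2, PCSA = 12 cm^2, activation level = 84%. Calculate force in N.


F = sigma * PCSA * activation
F = 31 * 12 * 0.84
F = 312.5 N


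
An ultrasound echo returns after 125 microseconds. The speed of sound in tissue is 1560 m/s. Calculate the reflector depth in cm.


depth = c * t / 2
t = 125 us = 1.2500e-04 s
depth = 1560 * 1.2500e-04 / 2
depth = 0.0975 m = 9.75 cm


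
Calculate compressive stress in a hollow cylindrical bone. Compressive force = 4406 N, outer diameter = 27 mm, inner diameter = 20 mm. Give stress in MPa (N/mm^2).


A = pi*(r_o^2 - r_i^2)
r_o = 13.5 mm, r_i = 10 mm
A = 258.396 mm^2
sigma = F/A = 4406 / 258.396
sigma = 17.05 MPa


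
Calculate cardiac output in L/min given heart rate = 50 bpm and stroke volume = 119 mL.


CO = HR * SV
CO = 50 * 119 / 1000
CO = 5.95 L/min


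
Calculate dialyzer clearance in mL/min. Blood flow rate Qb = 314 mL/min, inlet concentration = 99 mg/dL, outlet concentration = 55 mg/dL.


K = Qb * (Cb_in - Cb_out) / Cb_in
K = 314 * (99 - 55) / 99
K = 139.6 mL/min


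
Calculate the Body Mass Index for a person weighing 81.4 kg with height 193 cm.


BMI = weight / height^2
height = 193 cm = 1.93 m
BMI = 81.4 / 1.93^2
BMI = 21.85 kg/m^2


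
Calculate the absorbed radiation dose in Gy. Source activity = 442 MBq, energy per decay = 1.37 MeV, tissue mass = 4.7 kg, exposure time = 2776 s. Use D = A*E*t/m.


A = 442 MBq = 4.4200e+08 Bq
E = 1.37 MeV = 2.19474e-13 J
D = A*E*t/m = 4.4200e+08*2.19474e-13*2776/4.7
D = 0.0573 Gy


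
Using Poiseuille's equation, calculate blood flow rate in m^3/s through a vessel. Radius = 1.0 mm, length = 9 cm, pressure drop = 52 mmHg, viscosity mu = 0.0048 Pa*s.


Q = pi*r^4*dP / (8*mu*L)
r = 0.001 m, L = 0.09 m
dP = 52 mmHg = 6932.744 Pa
Q = 6.3020e-06 m^3/s


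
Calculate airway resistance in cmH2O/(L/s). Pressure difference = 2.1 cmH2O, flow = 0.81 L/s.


R = dP / flow
R = 2.1 / 0.81
R = 2.593 cmH2O/(L/s)


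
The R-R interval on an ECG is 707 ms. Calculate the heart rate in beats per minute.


HR = 60 / RR_interval(s)
RR = 707 ms = 0.707 s
HR = 60 / 0.707 = 84.87 bpm


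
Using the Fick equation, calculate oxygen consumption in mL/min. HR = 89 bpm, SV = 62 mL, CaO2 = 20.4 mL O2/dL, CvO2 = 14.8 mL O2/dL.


CO = HR*SV = 89*62/1000 = 5.518 L/min
a-v O2 diff = 20.4 - 14.8 = 5.6 mL/dL
VO2 = CO * (CaO2-CvO2) * 10 dL/L
VO2 = 5.518 * 5.6 * 10
VO2 = 309 mL/min


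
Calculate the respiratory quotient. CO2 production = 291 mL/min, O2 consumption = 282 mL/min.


RQ = VCO2 / VO2
RQ = 291 / 282
RQ = 1.032


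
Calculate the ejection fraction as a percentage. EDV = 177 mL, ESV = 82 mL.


SV = EDV - ESV = 177 - 82 = 95 mL
EF = SV/EDV * 100 = 95/177 * 100
EF = 53.67%


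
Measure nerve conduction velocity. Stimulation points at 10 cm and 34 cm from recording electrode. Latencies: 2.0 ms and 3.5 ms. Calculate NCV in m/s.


Distance = (34 - 10) / 100 = 0.24 m
dt = (3.5 - 2.0) / 1000 = 0.0015 s
NCV = dist / dt = 160 m/s


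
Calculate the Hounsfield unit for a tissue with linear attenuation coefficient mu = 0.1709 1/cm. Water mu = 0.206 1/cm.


HU = ((mu_tissue - mu_water) / mu_water) * 1000
HU = ((0.1709 - 0.206) / 0.206) * 1000
HU = -170.4


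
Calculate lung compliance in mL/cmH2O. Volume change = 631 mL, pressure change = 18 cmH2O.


C = dV / dP
C = 631 / 18
C = 35.06 mL/cmH2O


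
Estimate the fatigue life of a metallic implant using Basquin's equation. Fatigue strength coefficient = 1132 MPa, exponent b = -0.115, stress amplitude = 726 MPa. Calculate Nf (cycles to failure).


sigma_a = sigma_f' * (2Nf)^b
2Nf = (sigma_a/sigma_f')^(1/b)
2Nf = (726/1132)^(1/-0.115)
2Nf = 47.585712
Nf = 23.79


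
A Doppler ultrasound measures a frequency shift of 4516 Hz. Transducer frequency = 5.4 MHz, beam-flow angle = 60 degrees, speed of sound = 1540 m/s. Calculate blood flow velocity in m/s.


v = fd * c / (2 * f0 * cos(theta))
v = 4516 * 1540 / (2 * 5.4000e+06 * cos(60))
v = 1.288 m/s


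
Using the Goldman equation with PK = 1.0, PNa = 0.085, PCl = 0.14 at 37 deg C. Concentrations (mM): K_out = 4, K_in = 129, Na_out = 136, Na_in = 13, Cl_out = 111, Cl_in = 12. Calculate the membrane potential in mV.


Vm = (RT/F)*ln((PK*Ko + PNa*Nao + PCl*Cli)/(PK*Ki + PNa*Nai + PCl*Clo))
Numer = 17.24, Denom = 145.645
Vm = -57.03 mV


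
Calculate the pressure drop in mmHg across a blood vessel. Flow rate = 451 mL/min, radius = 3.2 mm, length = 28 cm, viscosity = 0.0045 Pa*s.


dP = 8*mu*L*Q / (pi*r^4)
Q = 451 mL/min = 7.51667e-06 m^3/s
dP = 230.004 Pa = 230.004 / 133.322 mmHg = 1.725 mmHg


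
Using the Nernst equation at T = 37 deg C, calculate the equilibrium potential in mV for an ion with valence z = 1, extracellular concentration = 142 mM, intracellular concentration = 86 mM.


E = (RT/(zF)) * ln(C_out/C_in)
T = 37 + 273.15 = 310.15 K
E = (8.314 * 310.15 / (1 * 96485)) * ln(142/86)
E = 13.4 mV


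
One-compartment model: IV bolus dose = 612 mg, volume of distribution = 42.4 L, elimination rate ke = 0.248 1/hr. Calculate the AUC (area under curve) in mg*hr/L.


C0 = Dose/Vd = 612/42.4 = 14.434 mg/L
AUC = C0/ke = 14.434/0.248
AUC = 58.2 mg*hr/L


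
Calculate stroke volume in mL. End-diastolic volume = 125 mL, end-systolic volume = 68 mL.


SV = EDV - ESV
SV = 125 - 68
SV = 57 mL


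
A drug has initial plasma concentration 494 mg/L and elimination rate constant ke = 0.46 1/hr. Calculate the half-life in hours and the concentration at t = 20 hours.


t_half = ln(2) / ke = 0.693147 / 0.46 = 1.507 hr
C(t) = C0 * exp(-ke*t) = 494 * exp(-0.46*20)
C(20) = 0.04991 mg/L


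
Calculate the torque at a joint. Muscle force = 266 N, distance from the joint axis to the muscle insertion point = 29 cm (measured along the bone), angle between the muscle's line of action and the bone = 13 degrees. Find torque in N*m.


Torque = F * d * sin(theta)   (moment arm = d*sin(theta))
d = 29 cm = 0.29 m
Torque = 266 * 0.29 * sin(13)
Torque = 17.35 N*m


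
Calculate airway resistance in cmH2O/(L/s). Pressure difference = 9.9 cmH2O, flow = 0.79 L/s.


R = dP / flow
R = 9.9 / 0.79
R = 12.53 cmH2O/(L/s)


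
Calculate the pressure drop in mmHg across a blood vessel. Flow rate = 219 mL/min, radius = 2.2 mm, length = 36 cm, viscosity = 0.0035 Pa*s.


dP = 8*mu*L*Q / (pi*r^4)
Q = 219 mL/min = 3.65e-06 m^3/s
dP = 499.934 Pa = 499.934 / 133.322 mmHg = 3.75 mmHg


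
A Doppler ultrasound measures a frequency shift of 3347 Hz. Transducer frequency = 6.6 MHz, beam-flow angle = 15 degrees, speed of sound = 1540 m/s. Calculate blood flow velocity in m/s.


v = fd * c / (2 * f0 * cos(theta))
v = 3347 * 1540 / (2 * 6.6000e+06 * cos(15))
v = 0.4043 m/s


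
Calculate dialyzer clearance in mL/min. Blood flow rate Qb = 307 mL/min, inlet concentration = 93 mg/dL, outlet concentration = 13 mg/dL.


K = Qb * (Cb_in - Cb_out) / Cb_in
K = 307 * (93 - 13) / 93
K = 264.1 mL/min


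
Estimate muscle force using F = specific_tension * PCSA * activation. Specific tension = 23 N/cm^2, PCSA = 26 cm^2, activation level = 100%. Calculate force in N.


F = sigma * PCSA * activation
F = 23 * 26 * 1
F = 598 N


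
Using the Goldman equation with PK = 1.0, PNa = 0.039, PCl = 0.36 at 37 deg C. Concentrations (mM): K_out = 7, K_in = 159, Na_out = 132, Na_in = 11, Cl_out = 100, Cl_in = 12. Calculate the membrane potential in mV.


Vm = (RT/F)*ln((PK*Ko + PNa*Nao + PCl*Cli)/(PK*Ki + PNa*Nai + PCl*Clo))
Numer = 16.468, Denom = 195.429
Vm = -66.11 mV


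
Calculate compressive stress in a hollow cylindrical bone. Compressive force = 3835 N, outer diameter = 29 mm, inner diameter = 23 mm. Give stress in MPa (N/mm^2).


A = pi*(r_o^2 - r_i^2)
r_o = 14.5 mm, r_i = 11.5 mm
A = 245.044 mm^2
sigma = F/A = 3835 / 245.044
sigma = 15.65 MPa


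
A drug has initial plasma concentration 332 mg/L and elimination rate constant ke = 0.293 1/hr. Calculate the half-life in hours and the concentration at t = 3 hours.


t_half = ln(2) / ke = 0.693147 / 0.293 = 2.366 hr
C(t) = C0 * exp(-ke*t) = 332 * exp(-0.293*3)
C(3) = 137.8 mg/L


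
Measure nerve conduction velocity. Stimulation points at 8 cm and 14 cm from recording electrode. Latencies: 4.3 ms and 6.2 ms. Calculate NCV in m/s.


Distance = (14 - 8) / 100 = 0.06 m
dt = (6.2 - 4.3) / 1000 = 0.0019 s
NCV = dist / dt = 31.58 m/s


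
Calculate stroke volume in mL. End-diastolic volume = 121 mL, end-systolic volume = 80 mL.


SV = EDV - ESV
SV = 121 - 80
SV = 41 mL


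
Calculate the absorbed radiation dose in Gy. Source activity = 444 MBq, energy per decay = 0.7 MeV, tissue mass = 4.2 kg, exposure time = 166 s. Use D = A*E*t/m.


A = 444 MBq = 4.4400e+08 Bq
E = 0.7 MeV = 1.1214e-13 J
D = A*E*t/m = 4.4400e+08*1.1214e-13*166/4.2
D = 0.001968 Gy


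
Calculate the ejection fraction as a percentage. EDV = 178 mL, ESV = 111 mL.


SV = EDV - ESV = 178 - 111 = 67 mL
EF = SV/EDV * 100 = 67/178 * 100
EF = 37.64%


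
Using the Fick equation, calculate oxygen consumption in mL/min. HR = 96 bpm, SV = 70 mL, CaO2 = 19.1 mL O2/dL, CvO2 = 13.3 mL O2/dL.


CO = HR*SV = 96*70/1000 = 6.72 L/min
a-v O2 diff = 19.1 - 13.3 = 5.8 mL/dL
VO2 = CO * (CaO2-CvO2) * 10 dL/L
VO2 = 6.72 * 5.8 * 10
VO2 = 389.8 mL/min


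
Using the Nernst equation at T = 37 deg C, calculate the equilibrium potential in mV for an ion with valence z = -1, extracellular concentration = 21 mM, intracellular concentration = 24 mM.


E = (RT/(zF)) * ln(C_out/C_in)
T = 37 + 273.15 = 310.15 K
E = (8.314 * 310.15 / (-1 * 96485)) * ln(21/24)
E = 3.569 mV


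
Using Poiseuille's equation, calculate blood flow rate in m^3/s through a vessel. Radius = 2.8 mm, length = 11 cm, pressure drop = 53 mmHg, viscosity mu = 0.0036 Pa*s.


Q = pi*r^4*dP / (8*mu*L)
r = 0.0028 m, L = 0.11 m
dP = 53 mmHg = 7066.066 Pa
Q = 4.3070e-04 m^3/s


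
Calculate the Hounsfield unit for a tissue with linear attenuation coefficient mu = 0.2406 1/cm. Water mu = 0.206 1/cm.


HU = ((mu_tissue - mu_water) / mu_water) * 1000
HU = ((0.2406 - 0.206) / 0.206) * 1000
HU = 168


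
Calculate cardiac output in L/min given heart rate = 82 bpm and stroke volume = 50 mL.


CO = HR * SV
CO = 82 * 50 / 1000
CO = 4.1 L/min


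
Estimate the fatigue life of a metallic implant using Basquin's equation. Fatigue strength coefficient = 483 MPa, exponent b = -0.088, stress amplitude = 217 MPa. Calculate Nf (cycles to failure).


sigma_a = sigma_f' * (2Nf)^b
2Nf = (sigma_a/sigma_f')^(1/b)
2Nf = (217/483)^(1/-0.088)
2Nf = 8886.2887
Nf = 4443


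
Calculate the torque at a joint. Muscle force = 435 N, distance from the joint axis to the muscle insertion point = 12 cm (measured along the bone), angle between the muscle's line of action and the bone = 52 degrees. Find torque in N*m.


Torque = F * d * sin(theta)   (moment arm = d*sin(theta))
d = 12 cm = 0.12 m
Torque = 435 * 0.12 * sin(52)
Torque = 41.13 N*m


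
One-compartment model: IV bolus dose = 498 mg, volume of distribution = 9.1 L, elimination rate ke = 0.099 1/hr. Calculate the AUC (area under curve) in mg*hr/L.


C0 = Dose/Vd = 498/9.1 = 54.7253 mg/L
AUC = C0/ke = 54.7253/0.099
AUC = 552.8 mg*hr/L


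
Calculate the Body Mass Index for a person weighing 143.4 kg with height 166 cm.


BMI = weight / height^2
height = 166 cm = 1.66 m
BMI = 143.4 / 1.66^2
BMI = 52.04 kg/m^2


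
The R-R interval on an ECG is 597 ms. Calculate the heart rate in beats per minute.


HR = 60 / RR_interval(s)
RR = 597 ms = 0.597 s
HR = 60 / 0.597 = 100.5 bpm


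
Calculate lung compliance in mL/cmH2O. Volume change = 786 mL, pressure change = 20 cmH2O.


C = dV / dP
C = 786 / 20
C = 39.3 mL/cmH2O


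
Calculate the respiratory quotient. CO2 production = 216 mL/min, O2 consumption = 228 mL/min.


RQ = VCO2 / VO2
RQ = 216 / 228
RQ = 0.9474


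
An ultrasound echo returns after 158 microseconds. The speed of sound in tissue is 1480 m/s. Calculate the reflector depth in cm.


depth = c * t / 2
t = 158 us = 1.5800e-04 s
depth = 1480 * 1.5800e-04 / 2
depth = 0.11692 m = 11.692 cm


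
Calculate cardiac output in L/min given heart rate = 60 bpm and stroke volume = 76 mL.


CO = HR * SV
CO = 60 * 76 / 1000
CO = 4.56 L/min


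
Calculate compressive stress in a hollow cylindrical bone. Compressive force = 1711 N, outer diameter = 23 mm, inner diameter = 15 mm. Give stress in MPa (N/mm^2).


A = pi*(r_o^2 - r_i^2)
r_o = 11.5 mm, r_i = 7.5 mm
A = 238.761 mm^2
sigma = F/A = 1711 / 238.761
sigma = 7.166 MPa


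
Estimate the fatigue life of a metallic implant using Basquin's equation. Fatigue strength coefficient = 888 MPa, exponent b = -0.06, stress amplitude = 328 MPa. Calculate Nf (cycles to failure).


sigma_a = sigma_f' * (2Nf)^b
2Nf = (sigma_a/sigma_f')^(1/b)
2Nf = (328/888)^(1/-0.06)
2Nf = 16180255
Nf = 8.0901e+06


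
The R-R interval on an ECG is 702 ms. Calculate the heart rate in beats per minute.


HR = 60 / RR_interval(s)
RR = 702 ms = 0.702 s
HR = 60 / 0.702 = 85.47 bpm


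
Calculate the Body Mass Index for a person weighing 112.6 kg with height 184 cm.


BMI = weight / height^2
height = 184 cm = 1.84 m
BMI = 112.6 / 1.84^2
BMI = 33.26 kg/m^2


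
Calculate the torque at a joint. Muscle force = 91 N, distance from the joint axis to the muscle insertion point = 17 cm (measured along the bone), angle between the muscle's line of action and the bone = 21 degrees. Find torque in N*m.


Torque = F * d * sin(theta)   (moment arm = d*sin(theta))
d = 17 cm = 0.17 m
Torque = 91 * 0.17 * sin(21)
Torque = 5.544 N*m


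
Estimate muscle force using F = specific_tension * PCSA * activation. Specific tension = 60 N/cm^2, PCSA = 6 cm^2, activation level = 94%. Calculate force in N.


F = sigma * PCSA * activation
F = 60 * 6 * 0.94
F = 338.4 N


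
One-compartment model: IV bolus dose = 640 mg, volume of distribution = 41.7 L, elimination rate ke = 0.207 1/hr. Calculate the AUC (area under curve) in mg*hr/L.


C0 = Dose/Vd = 640/41.7 = 15.3477 mg/L
AUC = C0/ke = 15.3477/0.207
AUC = 74.14 mg*hr/L


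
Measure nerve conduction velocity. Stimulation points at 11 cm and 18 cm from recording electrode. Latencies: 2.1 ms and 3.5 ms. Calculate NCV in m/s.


Distance = (18 - 11) / 100 = 0.07 m
dt = (3.5 - 2.1) / 1000 = 0.0014 s
NCV = dist / dt = 50 m/s


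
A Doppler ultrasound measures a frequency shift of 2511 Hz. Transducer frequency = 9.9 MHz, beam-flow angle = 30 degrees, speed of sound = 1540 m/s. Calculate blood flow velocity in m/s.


v = fd * c / (2 * f0 * cos(theta))
v = 2511 * 1540 / (2 * 9.9000e+06 * cos(30))
v = 0.2255 m/s


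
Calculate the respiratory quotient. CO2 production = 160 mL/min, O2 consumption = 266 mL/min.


RQ = VCO2 / VO2
RQ = 160 / 266
RQ = 0.6015


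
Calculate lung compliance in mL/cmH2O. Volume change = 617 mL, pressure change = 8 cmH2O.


C = dV / dP
C = 617 / 8
C = 77.12 mL/cmH2O


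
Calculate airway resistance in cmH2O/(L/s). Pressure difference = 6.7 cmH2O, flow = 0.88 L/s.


R = dP / flow
R = 6.7 / 0.88
R = 7.614 cmH2O/(L/s)


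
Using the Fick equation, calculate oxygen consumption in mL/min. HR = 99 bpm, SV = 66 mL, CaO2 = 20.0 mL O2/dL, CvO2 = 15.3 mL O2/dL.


CO = HR*SV = 99*66/1000 = 6.534 L/min
a-v O2 diff = 20.0 - 15.3 = 4.7 mL/dL
VO2 = CO * (CaO2-CvO2) * 10 dL/L
VO2 = 6.534 * 4.7 * 10
VO2 = 307.1 mL/min


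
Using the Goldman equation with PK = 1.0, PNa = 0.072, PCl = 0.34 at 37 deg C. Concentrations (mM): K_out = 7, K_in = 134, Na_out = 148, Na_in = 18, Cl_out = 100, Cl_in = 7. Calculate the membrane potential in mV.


Vm = (RT/F)*ln((PK*Ko + PNa*Nao + PCl*Cli)/(PK*Ki + PNa*Nai + PCl*Clo))
Numer = 20.036, Denom = 169.296
Vm = -57.03 mV


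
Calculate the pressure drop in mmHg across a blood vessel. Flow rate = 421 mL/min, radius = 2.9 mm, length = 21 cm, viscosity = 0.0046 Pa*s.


dP = 8*mu*L*Q / (pi*r^4)
Q = 421 mL/min = 7.01667e-06 m^3/s
dP = 244.037 Pa = 244.037 / 133.322 mmHg = 1.83 mmHg


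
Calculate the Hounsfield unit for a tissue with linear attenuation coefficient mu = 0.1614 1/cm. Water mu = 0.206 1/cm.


HU = ((mu_tissue - mu_water) / mu_water) * 1000
HU = ((0.1614 - 0.206) / 0.206) * 1000
HU = -216.5


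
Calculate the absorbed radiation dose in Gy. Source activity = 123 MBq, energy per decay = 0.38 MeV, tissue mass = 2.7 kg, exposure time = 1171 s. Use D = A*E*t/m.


A = 123 MBq = 1.2300e+08 Bq
E = 0.38 MeV = 6.0876e-14 J
D = A*E*t/m = 1.2300e+08*6.0876e-14*1171/2.7
D = 0.003247 Gy


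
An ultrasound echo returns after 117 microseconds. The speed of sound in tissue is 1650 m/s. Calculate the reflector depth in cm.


depth = c * t / 2
t = 117 us = 1.1700e-04 s
depth = 1650 * 1.1700e-04 / 2
depth = 0.096525 m = 9.6525 cm


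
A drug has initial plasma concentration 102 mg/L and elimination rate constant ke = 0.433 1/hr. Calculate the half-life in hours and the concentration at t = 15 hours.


t_half = ln(2) / ke = 0.693147 / 0.433 = 1.601 hr
C(t) = C0 * exp(-ke*t) = 102 * exp(-0.433*15)
C(15) = 0.1541 mg/L


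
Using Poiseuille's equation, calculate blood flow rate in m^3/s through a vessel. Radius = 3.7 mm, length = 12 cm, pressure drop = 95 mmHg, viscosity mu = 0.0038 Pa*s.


Q = pi*r^4*dP / (8*mu*L)
r = 0.0037 m, L = 0.12 m
dP = 95 mmHg = 12665.59 Pa
Q = 0.002044 m^3/s


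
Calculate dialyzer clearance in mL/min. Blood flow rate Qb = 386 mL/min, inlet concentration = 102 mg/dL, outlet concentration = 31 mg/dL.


K = Qb * (Cb_in - Cb_out) / Cb_in
K = 386 * (102 - 31) / 102
K = 268.7 mL/min


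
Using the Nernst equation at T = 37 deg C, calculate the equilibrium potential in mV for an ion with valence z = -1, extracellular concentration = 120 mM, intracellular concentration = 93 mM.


E = (RT/(zF)) * ln(C_out/C_in)
T = 37 + 273.15 = 310.15 K
E = (8.314 * 310.15 / (-1 * 96485)) * ln(120/93)
E = -6.812 mV


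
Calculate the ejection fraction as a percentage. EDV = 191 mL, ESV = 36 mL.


SV = EDV - ESV = 191 - 36 = 155 mL
EF = SV/EDV * 100 = 155/191 * 100
EF = 81.15%


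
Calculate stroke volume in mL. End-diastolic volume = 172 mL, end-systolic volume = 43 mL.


SV = EDV - ESV
SV = 172 - 43
SV = 129 mL


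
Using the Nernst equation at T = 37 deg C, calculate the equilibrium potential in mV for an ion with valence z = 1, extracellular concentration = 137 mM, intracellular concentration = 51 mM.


E = (RT/(zF)) * ln(C_out/C_in)
T = 37 + 273.15 = 310.15 K
E = (8.314 * 310.15 / (1 * 96485)) * ln(137/51)
E = 26.41 mV


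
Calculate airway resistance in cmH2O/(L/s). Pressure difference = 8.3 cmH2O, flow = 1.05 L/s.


R = dP / flow
R = 8.3 / 1.05
R = 7.905 cmH2O/(L/s)


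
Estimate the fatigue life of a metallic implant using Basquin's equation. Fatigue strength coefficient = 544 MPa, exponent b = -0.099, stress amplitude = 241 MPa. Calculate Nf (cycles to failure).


sigma_a = sigma_f' * (2Nf)^b
2Nf = (sigma_a/sigma_f')^(1/b)
2Nf = (241/544)^(1/-0.099)
2Nf = 3728.498
Nf = 1864


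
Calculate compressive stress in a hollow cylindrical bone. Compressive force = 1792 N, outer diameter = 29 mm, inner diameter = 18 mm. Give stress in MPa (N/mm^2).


A = pi*(r_o^2 - r_i^2)
r_o = 14.5 mm, r_i = 9 mm
A = 406.051 mm^2
sigma = F/A = 1792 / 406.051
sigma = 4.413 MPa


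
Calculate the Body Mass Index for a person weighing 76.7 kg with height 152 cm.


BMI = weight / height^2
height = 152 cm = 1.52 m
BMI = 76.7 / 1.52^2
BMI = 33.2 kg/m^2


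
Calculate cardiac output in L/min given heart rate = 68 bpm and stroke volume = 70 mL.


CO = HR * SV
CO = 68 * 70 / 1000
CO = 4.76 L/min


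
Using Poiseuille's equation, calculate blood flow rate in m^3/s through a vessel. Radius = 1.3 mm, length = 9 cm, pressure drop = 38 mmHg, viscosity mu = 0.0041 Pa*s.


Q = pi*r^4*dP / (8*mu*L)
r = 0.0013 m, L = 0.09 m
dP = 38 mmHg = 5066.236 Pa
Q = 1.5399e-05 m^3/s
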